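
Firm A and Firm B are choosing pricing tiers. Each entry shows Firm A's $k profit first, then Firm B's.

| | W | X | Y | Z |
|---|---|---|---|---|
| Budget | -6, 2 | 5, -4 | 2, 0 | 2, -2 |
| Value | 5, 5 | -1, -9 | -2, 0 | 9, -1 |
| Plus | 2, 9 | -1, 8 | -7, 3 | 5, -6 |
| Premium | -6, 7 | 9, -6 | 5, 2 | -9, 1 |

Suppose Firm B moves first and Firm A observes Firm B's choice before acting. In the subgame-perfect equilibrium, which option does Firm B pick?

W

Firm A best-responds to each possible Firm B move:
- W: Firm A compares -6, 5, 2, -6 and picks Value; Firm B would get 5.
- X: Firm A compares 5, -1, -1, 9 and picks Premium; Firm B would get -6.
- Y: Firm A compares 2, -2, -7, 5 and picks Premium; Firm B would get 2.
- Z: Firm A compares 2, 9, 5, -9 and picks Value; Firm B would get -1.
Maximizing over 5, -6, 2, -1, Firm B chooses W. Subgame-perfect outcome: (Value, W) with payoffs (5, 5).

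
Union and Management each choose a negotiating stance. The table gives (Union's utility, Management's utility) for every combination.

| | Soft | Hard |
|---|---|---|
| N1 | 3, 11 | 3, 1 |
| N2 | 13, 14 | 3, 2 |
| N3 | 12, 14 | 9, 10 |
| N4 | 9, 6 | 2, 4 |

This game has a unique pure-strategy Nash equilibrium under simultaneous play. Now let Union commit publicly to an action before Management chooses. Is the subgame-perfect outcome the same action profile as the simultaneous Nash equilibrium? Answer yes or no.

yes

Backward induction with Union moving first.
- N1 → Management plays Soft (best of 11, 1); Union gets 3.
- N2 → Management plays Soft (best of 14, 2); Union gets 13.
- N3 → Management plays Soft (best of 14, 10); Union gets 12.
- N4 → Management plays Soft (best of 6, 4); Union gets 9.
Union's induced payoffs are 3, 13, 12, 9, so Union commits to N2. Subgame-perfect outcome: (N2, Soft) with payoffs (13, 14).
Now find the simultaneous Nash equilibrium.
Union's best replies: Soft→N2; Hard→N3.
Management's best replies: N1→Soft; N2→Soft; N3→Soft; N4→Soft.
The unique mutual best reply is (N2, Soft), giving (13, 14).
Sequential outcome (N2, Soft) coincides with the Nash profile (N2, Soft).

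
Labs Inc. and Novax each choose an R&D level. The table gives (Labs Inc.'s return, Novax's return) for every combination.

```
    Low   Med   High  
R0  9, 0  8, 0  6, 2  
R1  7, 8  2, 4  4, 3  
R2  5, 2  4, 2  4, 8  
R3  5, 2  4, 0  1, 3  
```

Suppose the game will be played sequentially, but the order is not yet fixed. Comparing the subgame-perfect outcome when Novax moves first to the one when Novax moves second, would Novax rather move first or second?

second

If Labs Inc. leads: Novax's best replies are R0→High, R1→Low, R2→High, R3→High; Labs Inc.'s induced payoffs 6, 7, 4, 1; outcome (R1, Low), payoffs (7, 8).
If Novax leads: Labs Inc.'s best replies are Low→R0, Med→R0, High→R0; Novax's induced payoffs 0, 0, 2; outcome (R0, High), payoffs (6, 2).
Novax gets 2 moving first and 8 moving second, so Novax prefers to move second.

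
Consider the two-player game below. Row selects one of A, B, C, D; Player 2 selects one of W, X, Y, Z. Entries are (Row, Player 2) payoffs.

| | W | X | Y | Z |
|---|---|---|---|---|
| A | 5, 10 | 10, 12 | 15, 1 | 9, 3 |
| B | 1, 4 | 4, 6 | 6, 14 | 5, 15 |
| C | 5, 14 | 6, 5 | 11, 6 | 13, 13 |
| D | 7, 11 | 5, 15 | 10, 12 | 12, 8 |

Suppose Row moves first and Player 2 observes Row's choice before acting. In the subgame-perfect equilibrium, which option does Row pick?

A

Solve by backward induction (Row leads).
- A: BR = X, leader payoff 10.
- B: BR = Z, leader payoff 5.
- C: BR = W, leader payoff 5.
- D: BR = X, leader payoff 5.
Row's induced payoffs are 10, 5, 5, 5, so Row commits to A. Subgame-perfect outcome: (A, X) with payoffs (10, 12).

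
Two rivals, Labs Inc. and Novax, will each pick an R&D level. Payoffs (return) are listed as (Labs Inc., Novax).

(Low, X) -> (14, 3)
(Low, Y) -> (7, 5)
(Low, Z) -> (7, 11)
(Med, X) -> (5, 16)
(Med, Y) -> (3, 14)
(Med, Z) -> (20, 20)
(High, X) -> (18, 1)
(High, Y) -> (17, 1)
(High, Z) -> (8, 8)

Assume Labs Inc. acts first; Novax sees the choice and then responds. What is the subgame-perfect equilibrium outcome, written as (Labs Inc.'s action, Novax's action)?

Work backward from Novax's decision.
- Low: BR = Z, leader payoff 7.
- Med: BR = Z, leader payoff 20.
- High: BR = Z, leader payoff 8.
Labs Inc.'s induced payoffs are 7, 20, 8, so Labs Inc. commits to Med. Subgame-perfect outcome: (Med, Z) with payoffs (20, 20).

(Med, Z)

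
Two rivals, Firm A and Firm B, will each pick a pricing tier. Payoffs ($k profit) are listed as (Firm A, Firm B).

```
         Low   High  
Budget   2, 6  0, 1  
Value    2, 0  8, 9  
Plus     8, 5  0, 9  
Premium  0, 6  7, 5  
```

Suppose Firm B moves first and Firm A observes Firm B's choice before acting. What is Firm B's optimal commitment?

High

Firm A best-responds to each possible Firm B move:
- Low: BR = Plus, leader payoff 5.
- High: BR = Value, leader payoff 9.
Among 5, 9, the best is 9 at High. Subgame-perfect outcome: (Value, High) with payoffs (8, 9).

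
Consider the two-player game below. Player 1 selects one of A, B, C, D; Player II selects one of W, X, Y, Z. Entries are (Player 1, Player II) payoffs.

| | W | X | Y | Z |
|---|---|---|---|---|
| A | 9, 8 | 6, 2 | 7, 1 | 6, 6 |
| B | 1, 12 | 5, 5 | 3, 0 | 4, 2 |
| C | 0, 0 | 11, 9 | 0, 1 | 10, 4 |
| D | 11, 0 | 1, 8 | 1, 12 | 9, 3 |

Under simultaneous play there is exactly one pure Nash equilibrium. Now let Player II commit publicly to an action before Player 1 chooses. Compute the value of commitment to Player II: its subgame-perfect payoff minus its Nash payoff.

0

Work backward from Player 1's decision.
- W: BR = D, leader payoff 0.
- X: BR = C, leader payoff 9.
- Y: BR = A, leader payoff 1.
- Z: BR = C, leader payoff 4.
Maximizing over 0, 9, 1, 4, Player II chooses X. Subgame-perfect outcome: (C, X) with payoffs (11, 9).
Under simultaneous play:
Player 1's best replies: W→D; X→C; Y→A; Z→C.
Player II's best replies: A→W; B→W; C→X; D→Y.
The unique mutual best reply is (C, X), giving (11, 9).
Player II's commitment gain: 9 − 9 = 0.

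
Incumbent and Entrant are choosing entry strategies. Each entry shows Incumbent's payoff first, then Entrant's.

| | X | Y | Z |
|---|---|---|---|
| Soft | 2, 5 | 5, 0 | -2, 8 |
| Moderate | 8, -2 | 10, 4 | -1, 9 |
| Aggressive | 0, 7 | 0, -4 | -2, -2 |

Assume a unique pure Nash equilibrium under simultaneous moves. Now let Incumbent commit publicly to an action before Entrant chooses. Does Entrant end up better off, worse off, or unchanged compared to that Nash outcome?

Solve by backward induction (Incumbent leads).
- Soft: Entrant compares 5, 0, 8 and picks Z; Incumbent would get -2.
- Moderate: Entrant compares -2, 4, 9 and picks Z; Incumbent would get -1.
- Aggressive: Entrant compares 7, -4, -2 and picks X; Incumbent would get 0.
Among -2, -1, 0, the best is 0 at Aggressive. Subgame-perfect outcome: (Aggressive, X) with payoffs (0, 7).
Under simultaneous play:
Incumbent's best replies: X→Moderate; Y→Moderate; Z→Moderate.
Entrant's best replies: Soft→Z; Moderate→Z; Aggressive→X.
The unique mutual best reply is (Moderate, Z), giving (-1, 9).
Entrant earns 7 sequentially versus 9 at the Nash outcome: worse off.

worse off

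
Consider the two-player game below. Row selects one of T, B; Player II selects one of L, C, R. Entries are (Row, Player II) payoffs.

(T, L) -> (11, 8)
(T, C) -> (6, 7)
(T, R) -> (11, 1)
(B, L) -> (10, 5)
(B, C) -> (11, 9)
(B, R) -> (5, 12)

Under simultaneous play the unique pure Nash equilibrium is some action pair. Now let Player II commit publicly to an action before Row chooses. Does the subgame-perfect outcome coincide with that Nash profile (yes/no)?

no

Backward induction with Player II moving first.
- L: Row compares 11, 10 and picks T; Player II would get 8.
- C: Row compares 6, 11 and picks B; Player II would get 9.
- R: Row compares 11, 5 and picks T; Player II would get 1.
Player II's induced payoffs are 8, 9, 1, so Player II commits to C. Subgame-perfect outcome: (B, C) with payoffs (11, 9).
For the simultaneous game, intersect best replies.
Row's best replies: L→T; C→B; R→T.
Player II's best replies: T→L; B→R.
The unique mutual best reply is (T, L), giving (11, 8).
Sequential outcome (B, C) differs from the Nash profile (T, L).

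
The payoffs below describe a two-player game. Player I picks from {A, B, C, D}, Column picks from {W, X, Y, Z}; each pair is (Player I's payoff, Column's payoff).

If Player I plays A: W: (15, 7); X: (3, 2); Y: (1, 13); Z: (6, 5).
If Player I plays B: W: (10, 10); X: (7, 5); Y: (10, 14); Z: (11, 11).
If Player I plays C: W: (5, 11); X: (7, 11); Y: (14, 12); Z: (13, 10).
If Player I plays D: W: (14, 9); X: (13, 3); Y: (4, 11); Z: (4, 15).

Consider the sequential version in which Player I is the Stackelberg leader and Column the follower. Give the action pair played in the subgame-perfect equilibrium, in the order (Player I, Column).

(C, Y)

Column best-responds to each possible Player I move:
- A → Column plays Y (best of 7, 2, 13, 5); Player I gets 1.
- B → Column plays Y (best of 10, 5, 14, 11); Player I gets 10.
- C → Column plays Y (best of 11, 11, 12, 10); Player I gets 14.
- D → Column plays Z (best of 9, 3, 11, 15); Player I gets 4.
Player I's induced payoffs are 1, 10, 14, 4, so Player I commits to C. Subgame-perfect outcome: (C, Y) with payoffs (14, 12).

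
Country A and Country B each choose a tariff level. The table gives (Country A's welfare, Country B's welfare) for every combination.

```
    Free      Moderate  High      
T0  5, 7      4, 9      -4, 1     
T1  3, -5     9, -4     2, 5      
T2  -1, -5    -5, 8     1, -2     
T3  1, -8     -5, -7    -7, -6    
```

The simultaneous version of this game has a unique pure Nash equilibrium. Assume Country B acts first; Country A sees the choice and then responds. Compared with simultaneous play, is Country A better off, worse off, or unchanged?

better off

Backward induction with Country B moving first.
- Free → Country A plays T0 (best of 5, 3, -1, 1); Country B gets 7.
- Moderate → Country A plays T1 (best of 4, 9, -5, -5); Country B gets -4.
- High → Country A plays T1 (best of -4, 2, 1, -7); Country B gets 5.
Among 7, -4, 5, the best is 7 at Free. Subgame-perfect outcome: (T0, Free) with payoffs (5, 7).
For the simultaneous game, intersect best replies.
Country A's best replies: Free→T0; Moderate→T1; High→T1.
Country B's best replies: T0→Moderate; T1→High; T2→Moderate; T3→High.
Only (T1, High) has each player best-responding; Nash payoffs (2, 5).
Country A earns 5 sequentially versus 2 at the Nash outcome: better off.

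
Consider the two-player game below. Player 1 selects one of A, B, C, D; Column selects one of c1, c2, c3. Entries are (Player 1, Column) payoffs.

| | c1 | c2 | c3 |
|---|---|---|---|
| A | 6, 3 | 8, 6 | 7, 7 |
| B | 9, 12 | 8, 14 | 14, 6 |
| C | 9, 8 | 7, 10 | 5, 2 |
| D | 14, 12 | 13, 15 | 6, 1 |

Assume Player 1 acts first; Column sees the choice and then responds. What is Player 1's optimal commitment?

D

Backward induction with Player 1 moving first.
- A → Column plays c3 (best of 3, 6, 7); Player 1 gets 7.
- B → Column plays c2 (best of 12, 14, 6); Player 1 gets 8.
- C → Column plays c2 (best of 8, 10, 2); Player 1 gets 7.
- D → Column plays c2 (best of 12, 15, 1); Player 1 gets 13.
Among 7, 8, 7, 13, the best is 13 at D. Subgame-perfect outcome: (D, c2) with payoffs (13, 15).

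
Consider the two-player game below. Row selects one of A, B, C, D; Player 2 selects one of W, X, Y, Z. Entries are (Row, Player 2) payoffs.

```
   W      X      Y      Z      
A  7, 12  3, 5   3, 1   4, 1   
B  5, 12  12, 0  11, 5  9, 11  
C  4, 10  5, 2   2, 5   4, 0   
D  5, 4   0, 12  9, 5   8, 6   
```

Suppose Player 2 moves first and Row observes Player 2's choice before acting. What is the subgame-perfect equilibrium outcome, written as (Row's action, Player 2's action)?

(A, W)

Solve by backward induction (Player 2 leads).
- W: BR = A, leader payoff 12.
- X: BR = B, leader payoff 0.
- Y: BR = B, leader payoff 5.
- Z: BR = B, leader payoff 11.
Maximizing over 12, 0, 5, 11, Player 2 chooses W. Subgame-perfect outcome: (A, W) with payoffs (7, 12).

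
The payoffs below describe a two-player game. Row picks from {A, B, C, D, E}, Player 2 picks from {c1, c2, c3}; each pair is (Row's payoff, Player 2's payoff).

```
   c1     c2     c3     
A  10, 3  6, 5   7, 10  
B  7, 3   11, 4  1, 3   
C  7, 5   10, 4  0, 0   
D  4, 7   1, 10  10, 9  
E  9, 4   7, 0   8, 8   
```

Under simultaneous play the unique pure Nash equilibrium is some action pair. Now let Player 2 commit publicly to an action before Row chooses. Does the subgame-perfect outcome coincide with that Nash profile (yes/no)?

no

Solve by backward induction (Player 2 leads).
- c1: BR = A, leader payoff 3.
- c2: BR = B, leader payoff 4.
- c3: BR = D, leader payoff 9.
Maximizing over 3, 4, 9, Player 2 chooses c3. Subgame-perfect outcome: (D, c3) with payoffs (10, 9).
Under simultaneous play:
Row's best replies: c1→A; c2→B; c3→D.
Player 2's best replies: A→c3; B→c2; C→c1; D→c2; E→c3.
Only (B, c2) has each player best-responding; Nash payoffs (11, 4).
Sequential outcome (D, c3) differs from the Nash profile (B, c2).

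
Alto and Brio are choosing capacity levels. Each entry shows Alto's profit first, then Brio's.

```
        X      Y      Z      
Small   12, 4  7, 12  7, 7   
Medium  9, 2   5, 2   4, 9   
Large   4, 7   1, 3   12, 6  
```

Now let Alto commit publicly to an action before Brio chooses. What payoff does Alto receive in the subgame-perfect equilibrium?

7

Backward induction with Alto moving first.
- Small → Brio plays Y (best of 4, 12, 7); Alto gets 7.
- Medium → Brio plays Z (best of 2, 2, 9); Alto gets 4.
- Large → Brio plays X (best of 7, 3, 6); Alto gets 4.
Alto's induced payoffs are 7, 4, 4, so Alto commits to Small. Subgame-perfect outcome: (Small, Y) with payoffs (7, 12).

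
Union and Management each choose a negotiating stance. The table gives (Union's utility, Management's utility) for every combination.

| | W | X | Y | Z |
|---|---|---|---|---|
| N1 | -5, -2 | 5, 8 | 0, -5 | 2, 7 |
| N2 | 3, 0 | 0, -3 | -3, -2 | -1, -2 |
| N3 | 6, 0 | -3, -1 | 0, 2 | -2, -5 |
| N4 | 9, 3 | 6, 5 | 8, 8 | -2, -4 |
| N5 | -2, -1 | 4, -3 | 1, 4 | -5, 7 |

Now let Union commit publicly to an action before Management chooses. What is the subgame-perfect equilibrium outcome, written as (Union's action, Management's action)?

(N4, Y)

Management best-responds to each possible Union move:
- N1: Management compares -2, 8, -5, 7 and picks X; Union would get 5.
- N2: Management compares 0, -3, -2, -2 and picks W; Union would get 3.
- N3: Management compares 0, -1, 2, -5 and picks Y; Union would get 0.
- N4: Management compares 3, 5, 8, -4 and picks Y; Union would get 8.
- N5: Management compares -1, -3, 4, 7 and picks Z; Union would get -5.
Maximizing over 5, 3, 0, 8, -5, Union chooses N4. Subgame-perfect outcome: (N4, Y) with payoffs (8, 8).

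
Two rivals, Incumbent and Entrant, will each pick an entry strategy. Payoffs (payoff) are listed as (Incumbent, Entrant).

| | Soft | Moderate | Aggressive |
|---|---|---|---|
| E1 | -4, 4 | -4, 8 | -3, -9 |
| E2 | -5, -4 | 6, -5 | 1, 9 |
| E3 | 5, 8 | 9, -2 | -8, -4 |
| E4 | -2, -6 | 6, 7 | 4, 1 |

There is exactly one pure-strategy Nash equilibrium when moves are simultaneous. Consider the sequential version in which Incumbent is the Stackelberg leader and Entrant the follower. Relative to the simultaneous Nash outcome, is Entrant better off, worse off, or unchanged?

Backward induction with Incumbent moving first.
- E1: Entrant compares 4, 8, -9 and picks Moderate; Incumbent would get -4.
- E2: Entrant compares -4, -5, 9 and picks Aggressive; Incumbent would get 1.
- E3: Entrant compares 8, -2, -4 and picks Soft; Incumbent would get 5.
- E4: Entrant compares -6, 7, 1 and picks Moderate; Incumbent would get 6.
Incumbent's induced payoffs are -4, 1, 5, 6, so Incumbent commits to E4. Subgame-perfect outcome: (E4, Moderate) with payoffs (6, 7).
Now find the simultaneous Nash equilibrium.
Incumbent's best replies: Soft→E3; Moderate→E3; Aggressive→E4.
Entrant's best replies: E1→Moderate; E2→Aggressive; E3→Soft; E4→Moderate.
Only (E3, Soft) has each player best-responding; Nash payoffs (5, 8).
Entrant earns 7 sequentially versus 8 at the Nash outcome: worse off.

worse off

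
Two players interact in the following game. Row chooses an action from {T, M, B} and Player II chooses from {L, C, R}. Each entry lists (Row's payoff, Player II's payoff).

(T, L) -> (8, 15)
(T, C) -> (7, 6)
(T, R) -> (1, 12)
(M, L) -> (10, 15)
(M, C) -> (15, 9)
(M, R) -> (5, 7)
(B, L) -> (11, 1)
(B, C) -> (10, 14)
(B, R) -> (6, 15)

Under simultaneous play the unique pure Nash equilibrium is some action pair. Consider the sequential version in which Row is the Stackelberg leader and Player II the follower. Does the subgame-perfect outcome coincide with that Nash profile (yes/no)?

Player II best-responds to each possible Row move:
- T → Player II plays L (best of 15, 6, 12); Row gets 8.
- M → Player II plays L (best of 15, 9, 7); Row gets 10.
- B → Player II plays R (best of 1, 14, 15); Row gets 6.
Among 8, 10, 6, the best is 10 at M. Subgame-perfect outcome: (M, L) with payoffs (10, 15).
Under simultaneous play:
Row's best replies: L→B; C→M; R→B.
Player II's best replies: T→L; M→L; B→R.
The unique mutual best reply is (B, R), giving (6, 15).
Sequential outcome (M, L) differs from the Nash profile (B, R).

no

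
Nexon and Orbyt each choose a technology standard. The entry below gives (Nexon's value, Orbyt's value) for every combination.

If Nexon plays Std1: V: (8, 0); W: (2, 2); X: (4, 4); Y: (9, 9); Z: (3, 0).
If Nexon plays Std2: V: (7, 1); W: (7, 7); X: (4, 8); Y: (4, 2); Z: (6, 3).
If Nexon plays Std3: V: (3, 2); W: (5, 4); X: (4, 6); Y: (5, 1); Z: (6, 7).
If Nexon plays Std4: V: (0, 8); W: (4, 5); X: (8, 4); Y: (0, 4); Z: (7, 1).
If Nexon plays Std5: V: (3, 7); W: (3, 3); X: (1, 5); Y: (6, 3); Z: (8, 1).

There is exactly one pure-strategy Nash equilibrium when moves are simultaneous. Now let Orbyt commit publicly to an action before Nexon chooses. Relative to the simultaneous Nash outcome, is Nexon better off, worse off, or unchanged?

unchanged

Solve by backward induction (Orbyt leads).
- V → Nexon plays Std1 (best of 8, 7, 3, 0, 3); Orbyt gets 0.
- W → Nexon plays Std2 (best of 2, 7, 5, 4, 3); Orbyt gets 7.
- X → Nexon plays Std4 (best of 4, 4, 4, 8, 1); Orbyt gets 4.
- Y → Nexon plays Std1 (best of 9, 4, 5, 0, 6); Orbyt gets 9.
- Z → Nexon plays Std5 (best of 3, 6, 6, 7, 8); Orbyt gets 1.
Among 0, 7, 4, 9, 1, the best is 9 at Y. Subgame-perfect outcome: (Std1, Y) with payoffs (9, 9).
Now find the simultaneous Nash equilibrium.
Nexon's best replies: V→Std1; W→Std2; X→Std4; Y→Std1; Z→Std5.
Orbyt's best replies: Std1→Y; Std2→X; Std3→Z; Std4→V; Std5→V.
The unique mutual best reply is (Std1, Y), giving (9, 9).
Nexon earns 9 sequentially versus 9 at the Nash outcome: unchanged.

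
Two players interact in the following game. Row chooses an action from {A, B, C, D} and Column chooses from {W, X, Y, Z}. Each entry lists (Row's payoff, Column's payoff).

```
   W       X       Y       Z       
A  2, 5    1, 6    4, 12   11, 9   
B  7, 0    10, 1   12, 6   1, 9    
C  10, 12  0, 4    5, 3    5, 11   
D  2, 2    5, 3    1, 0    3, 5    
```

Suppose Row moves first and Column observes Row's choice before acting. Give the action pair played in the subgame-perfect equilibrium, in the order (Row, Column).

Column best-responds to each possible Row move:
- A: BR = Y, leader payoff 4.
- B: BR = Z, leader payoff 1.
- C: BR = W, leader payoff 10.
- D: BR = Z, leader payoff 3.
Maximizing over 4, 1, 10, 3, Row chooses C. Subgame-perfect outcome: (C, W) with payoffs (10, 12).

(C, W)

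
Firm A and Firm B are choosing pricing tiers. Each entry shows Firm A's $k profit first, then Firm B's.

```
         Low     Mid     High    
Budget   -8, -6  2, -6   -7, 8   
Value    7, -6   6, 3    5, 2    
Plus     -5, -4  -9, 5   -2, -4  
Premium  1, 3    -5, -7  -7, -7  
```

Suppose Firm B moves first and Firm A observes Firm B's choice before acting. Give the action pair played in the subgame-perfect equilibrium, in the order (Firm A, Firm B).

Backward induction with Firm B moving first.
- Low → Firm A plays Value (best of -8, 7, -5, 1); Firm B gets -6.
- Mid → Firm A plays Value (best of 2, 6, -9, -5); Firm B gets 3.
- High → Firm A plays Value (best of -7, 5, -2, -7); Firm B gets 2.
Firm B's induced payoffs are -6, 3, 2, so Firm B commits to Mid. Subgame-perfect outcome: (Value, Mid) with payoffs (6, 3).

(Value, Mid)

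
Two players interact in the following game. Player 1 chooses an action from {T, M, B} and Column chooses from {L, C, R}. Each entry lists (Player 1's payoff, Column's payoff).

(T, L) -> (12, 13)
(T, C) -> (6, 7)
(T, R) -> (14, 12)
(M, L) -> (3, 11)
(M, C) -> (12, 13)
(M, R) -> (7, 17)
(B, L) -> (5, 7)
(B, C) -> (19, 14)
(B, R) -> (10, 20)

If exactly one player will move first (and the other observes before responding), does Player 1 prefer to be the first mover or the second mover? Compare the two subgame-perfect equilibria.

second

If Player 1 leads: Column's best replies are T→L, M→R, B→R; Player 1's induced payoffs 12, 7, 10; outcome (T, L), payoffs (12, 13).
If Column leads: Player 1's best replies are L→T, C→B, R→T; Column's induced payoffs 13, 14, 12; outcome (B, C), payoffs (19, 14).
Player 1 gets 12 moving first and 19 moving second, so Player 1 prefers to move second.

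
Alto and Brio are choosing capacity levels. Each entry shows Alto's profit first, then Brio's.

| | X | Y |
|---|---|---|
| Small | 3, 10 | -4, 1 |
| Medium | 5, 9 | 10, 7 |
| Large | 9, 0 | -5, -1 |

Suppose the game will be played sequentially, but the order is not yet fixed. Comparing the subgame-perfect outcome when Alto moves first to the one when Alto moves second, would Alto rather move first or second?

If Alto leads: Brio's best replies are Small→X, Medium→X, Large→X; Alto's induced payoffs 3, 5, 9; outcome (Large, X), payoffs (9, 0).
If Brio leads: Alto's best replies are X→Large, Y→Medium; Brio's induced payoffs 0, 7; outcome (Medium, Y), payoffs (10, 7).
Alto gets 9 moving first and 10 moving second, so Alto prefers to move second.

second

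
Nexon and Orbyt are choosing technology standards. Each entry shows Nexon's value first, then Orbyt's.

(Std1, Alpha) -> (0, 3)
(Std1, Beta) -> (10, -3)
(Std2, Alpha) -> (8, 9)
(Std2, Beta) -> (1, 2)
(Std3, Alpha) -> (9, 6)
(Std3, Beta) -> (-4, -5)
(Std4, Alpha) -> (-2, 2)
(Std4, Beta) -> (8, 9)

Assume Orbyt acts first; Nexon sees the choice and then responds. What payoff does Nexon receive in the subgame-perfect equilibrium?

9

Solve by backward induction (Orbyt leads).
- Alpha → Nexon plays Std3 (best of 0, 8, 9, -2); Orbyt gets 6.
- Beta → Nexon plays Std1 (best of 10, 1, -4, 8); Orbyt gets -3.
Maximizing over 6, -3, Orbyt chooses Alpha. Subgame-perfect outcome: (Std3, Alpha) with payoffs (9, 6).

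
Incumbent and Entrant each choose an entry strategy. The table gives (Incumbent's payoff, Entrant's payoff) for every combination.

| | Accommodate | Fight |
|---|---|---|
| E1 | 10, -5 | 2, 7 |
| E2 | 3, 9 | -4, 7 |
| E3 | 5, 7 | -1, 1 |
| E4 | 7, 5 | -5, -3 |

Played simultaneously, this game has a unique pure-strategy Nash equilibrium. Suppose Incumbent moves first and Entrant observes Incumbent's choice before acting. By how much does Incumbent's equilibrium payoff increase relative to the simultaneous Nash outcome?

5

Work backward from Entrant's decision.
- E1: Entrant compares -5, 7 and picks Fight; Incumbent would get 2.
- E2: Entrant compares 9, 7 and picks Accommodate; Incumbent would get 3.
- E3: Entrant compares 7, 1 and picks Accommodate; Incumbent would get 5.
- E4: Entrant compares 5, -3 and picks Accommodate; Incumbent would get 7.
Incumbent's induced payoffs are 2, 3, 5, 7, so Incumbent commits to E4. Subgame-perfect outcome: (E4, Accommodate) with payoffs (7, 5).
For the simultaneous game, intersect best replies.
Incumbent's best replies: Accommodate→E1; Fight→E1.
Entrant's best replies: E1→Fight; E2→Accommodate; E3→Accommodate; E4→Accommodate.
The unique mutual best reply is (E1, Fight), giving (2, 7).
Incumbent's commitment gain: 7 − 2 = 5.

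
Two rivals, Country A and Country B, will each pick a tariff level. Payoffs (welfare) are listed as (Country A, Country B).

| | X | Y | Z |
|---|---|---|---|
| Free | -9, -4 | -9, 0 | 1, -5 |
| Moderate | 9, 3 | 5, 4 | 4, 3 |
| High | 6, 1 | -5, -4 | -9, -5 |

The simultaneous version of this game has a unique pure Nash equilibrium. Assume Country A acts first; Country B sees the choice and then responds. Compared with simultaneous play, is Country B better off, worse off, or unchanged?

worse off

Solve by backward induction (Country A leads).
- Free → Country B plays Y (best of -4, 0, -5); Country A gets -9.
- Moderate → Country B plays Y (best of 3, 4, 3); Country A gets 5.
- High → Country B plays X (best of 1, -4, -5); Country A gets 6.
Among -9, 5, 6, the best is 6 at High. Subgame-perfect outcome: (High, X) with payoffs (6, 1).
Now find the simultaneous Nash equilibrium.
Country A's best replies: X→Moderate; Y→Moderate; Z→Moderate.
Country B's best replies: Free→Y; Moderate→Y; High→X.
Only (Moderate, Y) has each player best-responding; Nash payoffs (5, 4).
Country B earns 1 sequentially versus 4 at the Nash outcome: worse off.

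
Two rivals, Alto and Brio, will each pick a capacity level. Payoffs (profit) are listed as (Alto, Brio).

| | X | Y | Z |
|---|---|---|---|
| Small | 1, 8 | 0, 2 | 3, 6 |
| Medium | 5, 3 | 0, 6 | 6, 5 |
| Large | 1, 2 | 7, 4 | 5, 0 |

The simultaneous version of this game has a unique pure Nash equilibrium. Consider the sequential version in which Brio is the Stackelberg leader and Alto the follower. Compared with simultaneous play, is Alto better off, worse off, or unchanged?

Alto best-responds to each possible Brio move:
- X: BR = Medium, leader payoff 3.
- Y: BR = Large, leader payoff 4.
- Z: BR = Medium, leader payoff 5.
Brio's induced payoffs are 3, 4, 5, so Brio commits to Z. Subgame-perfect outcome: (Medium, Z) with payoffs (6, 5).
Under simultaneous play:
Alto's best replies: X→Medium; Y→Large; Z→Medium.
Brio's best replies: Small→X; Medium→Y; Large→Y.
The unique mutual best reply is (Large, Y), giving (7, 4).
Alto earns 6 sequentially versus 7 at the Nash outcome: worse off.

worse off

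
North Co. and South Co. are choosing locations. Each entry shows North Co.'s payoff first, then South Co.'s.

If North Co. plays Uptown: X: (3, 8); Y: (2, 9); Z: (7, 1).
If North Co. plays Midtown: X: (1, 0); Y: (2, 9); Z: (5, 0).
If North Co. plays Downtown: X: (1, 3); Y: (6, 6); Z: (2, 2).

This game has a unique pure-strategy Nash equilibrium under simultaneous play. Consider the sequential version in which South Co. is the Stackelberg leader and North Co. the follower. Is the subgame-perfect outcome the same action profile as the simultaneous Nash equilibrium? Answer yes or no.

no

Work backward from North Co.'s decision.
- X → North Co. plays Uptown (best of 3, 1, 1); South Co. gets 8.
- Y → North Co. plays Downtown (best of 2, 2, 6); South Co. gets 6.
- Z → North Co. plays Uptown (best of 7, 5, 2); South Co. gets 1.
Maximizing over 8, 6, 1, South Co. chooses X. Subgame-perfect outcome: (Uptown, X) with payoffs (3, 8).
Under simultaneous play:
North Co.'s best replies: X→Uptown; Y→Downtown; Z→Uptown.
South Co.'s best replies: Uptown→Y; Midtown→Y; Downtown→Y.
Only (Downtown, Y) has each player best-responding; Nash payoffs (6, 6).
Sequential outcome (Uptown, X) differs from the Nash profile (Downtown, Y).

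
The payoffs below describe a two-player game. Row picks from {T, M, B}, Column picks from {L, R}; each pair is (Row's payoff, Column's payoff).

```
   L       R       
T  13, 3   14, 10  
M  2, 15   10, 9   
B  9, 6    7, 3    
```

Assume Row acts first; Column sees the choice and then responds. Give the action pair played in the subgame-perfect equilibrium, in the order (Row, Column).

Solve by backward induction (Row leads).
- T: Column compares 3, 10 and picks R; Row would get 14.
- M: Column compares 15, 9 and picks L; Row would get 2.
- B: Column compares 6, 3 and picks L; Row would get 9.
Maximizing over 14, 2, 9, Row chooses T. Subgame-perfect outcome: (T, R) with payoffs (14, 10).

(T, R)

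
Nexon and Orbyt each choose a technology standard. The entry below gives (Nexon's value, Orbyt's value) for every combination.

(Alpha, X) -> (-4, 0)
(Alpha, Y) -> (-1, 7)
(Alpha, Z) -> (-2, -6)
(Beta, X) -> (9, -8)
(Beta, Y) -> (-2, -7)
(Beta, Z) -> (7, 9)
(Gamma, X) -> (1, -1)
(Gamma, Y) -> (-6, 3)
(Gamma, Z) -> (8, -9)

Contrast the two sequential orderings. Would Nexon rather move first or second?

If Nexon leads: Orbyt's best replies are Alpha→Y, Beta→Z, Gamma→Y; Nexon's induced payoffs -1, 7, -6; outcome (Beta, Z), payoffs (7, 9).
If Orbyt leads: Nexon's best replies are X→Beta, Y→Alpha, Z→Gamma; Orbyt's induced payoffs -8, 7, -9; outcome (Alpha, Y), payoffs (-1, 7).
Nexon gets 7 moving first and -1 moving second, so Nexon prefers to move first.

first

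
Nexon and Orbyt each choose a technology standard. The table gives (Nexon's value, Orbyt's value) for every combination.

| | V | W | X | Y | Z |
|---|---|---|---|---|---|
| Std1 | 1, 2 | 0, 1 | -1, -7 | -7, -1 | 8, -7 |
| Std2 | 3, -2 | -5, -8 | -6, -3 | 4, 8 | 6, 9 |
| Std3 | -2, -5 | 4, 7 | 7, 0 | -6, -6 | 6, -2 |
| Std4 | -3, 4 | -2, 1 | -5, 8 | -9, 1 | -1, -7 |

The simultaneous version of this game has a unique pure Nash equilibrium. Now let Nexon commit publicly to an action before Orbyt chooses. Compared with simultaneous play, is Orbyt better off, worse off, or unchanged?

Solve by backward induction (Nexon leads).
- Std1 → Orbyt plays V (best of 2, 1, -7, -1, -7); Nexon gets 1.
- Std2 → Orbyt plays Z (best of -2, -8, -3, 8, 9); Nexon gets 6.
- Std3 → Orbyt plays W (best of -5, 7, 0, -6, -2); Nexon gets 4.
- Std4 → Orbyt plays X (best of 4, 1, 8, 1, -7); Nexon gets -5.
Nexon's induced payoffs are 1, 6, 4, -5, so Nexon commits to Std2. Subgame-perfect outcome: (Std2, Z) with payoffs (6, 9).
Now find the simultaneous Nash equilibrium.
Nexon's best replies: V→Std2; W→Std3; X→Std3; Y→Std2; Z→Std1.
Orbyt's best replies: Std1→V; Std2→Z; Std3→W; Std4→X.
Only (Std3, W) has each player best-responding; Nash payoffs (4, 7).
Orbyt earns 9 sequentially versus 7 at the Nash outcome: better off.

better off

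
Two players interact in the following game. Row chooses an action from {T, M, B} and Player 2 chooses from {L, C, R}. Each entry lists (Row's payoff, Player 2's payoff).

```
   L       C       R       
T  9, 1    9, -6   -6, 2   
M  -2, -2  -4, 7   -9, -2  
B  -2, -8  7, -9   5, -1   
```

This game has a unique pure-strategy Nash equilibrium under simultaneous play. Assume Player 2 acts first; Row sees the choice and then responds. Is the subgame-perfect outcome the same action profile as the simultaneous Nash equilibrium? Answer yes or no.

no

Work backward from Row's decision.
- L: BR = T, leader payoff 1.
- C: BR = T, leader payoff -6.
- R: BR = B, leader payoff -1.
Player 2's induced payoffs are 1, -6, -1, so Player 2 commits to L. Subgame-perfect outcome: (T, L) with payoffs (9, 1).
Under simultaneous play:
Row's best replies: L→T; C→T; R→B.
Player 2's best replies: T→R; M→C; B→R.
Only (B, R) has each player best-responding; Nash payoffs (5, -1).
Sequential outcome (T, L) differs from the Nash profile (B, R).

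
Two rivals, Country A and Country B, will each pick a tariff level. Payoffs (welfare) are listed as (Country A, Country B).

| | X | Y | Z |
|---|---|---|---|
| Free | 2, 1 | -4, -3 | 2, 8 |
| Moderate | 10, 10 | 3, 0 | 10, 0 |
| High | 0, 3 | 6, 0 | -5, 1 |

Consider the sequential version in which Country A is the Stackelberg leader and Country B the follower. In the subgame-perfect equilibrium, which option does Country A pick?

Country B best-responds to each possible Country A move:
- Free: Country B compares 1, -3, 8 and picks Z; Country A would get 2.
- Moderate: Country B compares 10, 0, 0 and picks X; Country A would get 10.
- High: Country B compares 3, 0, 1 and picks X; Country A would get 0.
Country A's induced payoffs are 2, 10, 0, so Country A commits to Moderate. Subgame-perfect outcome: (Moderate, X) with payoffs (10, 10).

Moderate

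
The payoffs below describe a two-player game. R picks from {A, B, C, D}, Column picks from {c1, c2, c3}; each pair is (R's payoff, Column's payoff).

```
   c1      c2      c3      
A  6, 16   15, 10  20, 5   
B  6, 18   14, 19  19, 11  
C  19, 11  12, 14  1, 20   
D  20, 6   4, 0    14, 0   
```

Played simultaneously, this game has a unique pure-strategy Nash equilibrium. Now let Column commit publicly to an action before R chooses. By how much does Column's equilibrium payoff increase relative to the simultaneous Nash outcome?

4

R best-responds to each possible Column move:
- c1: BR = D, leader payoff 6.
- c2: BR = A, leader payoff 10.
- c3: BR = A, leader payoff 5.
Column's induced payoffs are 6, 10, 5, so Column commits to c2. Subgame-perfect outcome: (A, c2) with payoffs (15, 10).
Under simultaneous play:
R's best replies: c1→D; c2→A; c3→A.
Column's best replies: A→c1; B→c2; C→c3; D→c1.
Only (D, c1) has each player best-responding; Nash payoffs (20, 6).
Column's commitment gain: 10 − 6 = 4.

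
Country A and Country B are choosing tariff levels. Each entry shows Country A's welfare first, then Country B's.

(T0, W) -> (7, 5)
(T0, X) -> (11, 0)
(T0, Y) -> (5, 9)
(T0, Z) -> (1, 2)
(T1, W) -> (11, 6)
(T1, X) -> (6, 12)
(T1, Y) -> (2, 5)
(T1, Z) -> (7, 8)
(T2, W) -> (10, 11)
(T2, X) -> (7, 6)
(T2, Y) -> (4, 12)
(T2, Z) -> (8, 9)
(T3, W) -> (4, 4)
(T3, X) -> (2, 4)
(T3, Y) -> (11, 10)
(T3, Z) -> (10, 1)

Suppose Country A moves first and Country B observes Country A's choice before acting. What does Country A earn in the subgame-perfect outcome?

Backward induction with Country A moving first.
- T0: BR = Y, leader payoff 5.
- T1: BR = X, leader payoff 6.
- T2: BR = Y, leader payoff 4.
- T3: BR = Y, leader payoff 11.
Among 5, 6, 4, 11, the best is 11 at T3. Subgame-perfect outcome: (T3, Y) with payoffs (11, 10).

11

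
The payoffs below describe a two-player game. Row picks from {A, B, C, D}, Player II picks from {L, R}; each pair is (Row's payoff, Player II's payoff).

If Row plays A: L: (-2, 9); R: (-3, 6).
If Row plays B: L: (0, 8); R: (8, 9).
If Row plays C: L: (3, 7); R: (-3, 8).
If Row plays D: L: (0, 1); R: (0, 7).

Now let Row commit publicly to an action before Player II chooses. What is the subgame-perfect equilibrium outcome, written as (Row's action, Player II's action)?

(B, R)

Work backward from Player II's decision.
- A: Player II compares 9, 6 and picks L; Row would get -2.
- B: Player II compares 8, 9 and picks R; Row would get 8.
- C: Player II compares 7, 8 and picks R; Row would get -3.
- D: Player II compares 1, 7 and picks R; Row would get 0.
Maximizing over -2, 8, -3, 0, Row chooses B. Subgame-perfect outcome: (B, R) with payoffs (8, 9).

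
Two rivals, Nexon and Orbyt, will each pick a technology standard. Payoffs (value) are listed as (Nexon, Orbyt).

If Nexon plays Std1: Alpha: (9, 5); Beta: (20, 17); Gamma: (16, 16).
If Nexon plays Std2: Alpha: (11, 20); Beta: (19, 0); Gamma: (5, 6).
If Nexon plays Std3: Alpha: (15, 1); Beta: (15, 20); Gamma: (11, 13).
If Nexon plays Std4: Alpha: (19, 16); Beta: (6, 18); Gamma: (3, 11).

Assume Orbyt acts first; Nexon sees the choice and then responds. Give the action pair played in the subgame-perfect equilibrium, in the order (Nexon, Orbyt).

(Std1, Beta)

Work backward from Nexon's decision.
- Alpha: Nexon compares 9, 11, 15, 19 and picks Std4; Orbyt would get 16.
- Beta: Nexon compares 20, 19, 15, 6 and picks Std1; Orbyt would get 17.
- Gamma: Nexon compares 16, 5, 11, 3 and picks Std1; Orbyt would get 16.
Among 16, 17, 16, the best is 17 at Beta. Subgame-perfect outcome: (Std1, Beta) with payoffs (20, 17).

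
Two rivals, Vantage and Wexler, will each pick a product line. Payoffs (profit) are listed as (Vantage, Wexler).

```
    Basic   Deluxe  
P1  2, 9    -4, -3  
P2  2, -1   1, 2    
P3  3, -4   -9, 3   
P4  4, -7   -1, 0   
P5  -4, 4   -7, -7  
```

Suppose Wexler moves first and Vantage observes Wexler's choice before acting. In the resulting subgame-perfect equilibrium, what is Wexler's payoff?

2

Work backward from Vantage's decision.
- Basic: Vantage compares 2, 2, 3, 4, -4 and picks P4; Wexler would get -7.
- Deluxe: Vantage compares -4, 1, -9, -1, -7 and picks P2; Wexler would get 2.
Among -7, 2, the best is 2 at Deluxe. Subgame-perfect outcome: (P2, Deluxe) with payoffs (1, 2).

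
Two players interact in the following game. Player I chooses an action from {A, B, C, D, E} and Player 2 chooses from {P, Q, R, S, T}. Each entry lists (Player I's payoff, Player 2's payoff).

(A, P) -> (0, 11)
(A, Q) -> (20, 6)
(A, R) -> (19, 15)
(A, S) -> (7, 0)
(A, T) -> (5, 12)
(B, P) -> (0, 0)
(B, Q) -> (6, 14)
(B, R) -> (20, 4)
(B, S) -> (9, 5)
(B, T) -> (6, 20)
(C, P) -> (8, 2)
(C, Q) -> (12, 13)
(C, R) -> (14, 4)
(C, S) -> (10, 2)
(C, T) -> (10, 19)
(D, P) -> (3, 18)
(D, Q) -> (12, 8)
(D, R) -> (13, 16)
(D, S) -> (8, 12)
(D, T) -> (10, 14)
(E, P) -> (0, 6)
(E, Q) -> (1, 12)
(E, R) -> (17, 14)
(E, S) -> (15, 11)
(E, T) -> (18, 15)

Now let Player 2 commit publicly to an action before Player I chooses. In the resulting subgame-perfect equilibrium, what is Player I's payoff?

Player I best-responds to each possible Player 2 move:
- P → Player I plays C (best of 0, 0, 8, 3, 0); Player 2 gets 2.
- Q → Player I plays A (best of 20, 6, 12, 12, 1); Player 2 gets 6.
- R → Player I plays B (best of 19, 20, 14, 13, 17); Player 2 gets 4.
- S → Player I plays E (best of 7, 9, 10, 8, 15); Player 2 gets 11.
- T → Player I plays E (best of 5, 6, 10, 10, 18); Player 2 gets 15.
Maximizing over 2, 6, 4, 11, 15, Player 2 chooses T. Subgame-perfect outcome: (E, T) with payoffs (18, 15).

18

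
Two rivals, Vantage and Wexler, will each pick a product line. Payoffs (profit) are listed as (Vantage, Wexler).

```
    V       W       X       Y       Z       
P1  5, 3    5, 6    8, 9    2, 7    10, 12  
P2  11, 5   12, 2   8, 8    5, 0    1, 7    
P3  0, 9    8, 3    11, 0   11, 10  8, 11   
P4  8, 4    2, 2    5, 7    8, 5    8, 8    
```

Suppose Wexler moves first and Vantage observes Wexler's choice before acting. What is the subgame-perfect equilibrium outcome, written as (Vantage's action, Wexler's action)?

Vantage best-responds to each possible Wexler move:
- V → Vantage plays P2 (best of 5, 11, 0, 8); Wexler gets 5.
- W → Vantage plays P2 (best of 5, 12, 8, 2); Wexler gets 2.
- X → Vantage plays P3 (best of 8, 8, 11, 5); Wexler gets 0.
- Y → Vantage plays P3 (best of 2, 5, 11, 8); Wexler gets 10.
- Z → Vantage plays P1 (best of 10, 1, 8, 8); Wexler gets 12.
Maximizing over 5, 2, 0, 10, 12, Wexler chooses Z. Subgame-perfect outcome: (P1, Z) with payoffs (10, 12).

(P1, Z)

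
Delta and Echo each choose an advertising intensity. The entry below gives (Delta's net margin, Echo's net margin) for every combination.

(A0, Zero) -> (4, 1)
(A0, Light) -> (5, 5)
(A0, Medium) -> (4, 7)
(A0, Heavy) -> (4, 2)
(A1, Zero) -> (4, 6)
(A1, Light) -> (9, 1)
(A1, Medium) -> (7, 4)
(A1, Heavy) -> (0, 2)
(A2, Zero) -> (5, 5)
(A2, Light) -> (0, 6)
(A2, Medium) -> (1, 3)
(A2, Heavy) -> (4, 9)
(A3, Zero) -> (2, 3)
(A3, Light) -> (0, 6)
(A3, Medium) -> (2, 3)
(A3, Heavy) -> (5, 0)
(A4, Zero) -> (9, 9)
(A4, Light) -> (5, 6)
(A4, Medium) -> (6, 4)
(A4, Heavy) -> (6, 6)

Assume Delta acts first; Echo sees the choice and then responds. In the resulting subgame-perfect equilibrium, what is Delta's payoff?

9

Work backward from Echo's decision.
- A0: Echo compares 1, 5, 7, 2 and picks Medium; Delta would get 4.
- A1: Echo compares 6, 1, 4, 2 and picks Zero; Delta would get 4.
- A2: Echo compares 5, 6, 3, 9 and picks Heavy; Delta would get 4.
- A3: Echo compares 3, 6, 3, 0 and picks Light; Delta would get 0.
- A4: Echo compares 9, 6, 4, 6 and picks Zero; Delta would get 9.
Maximizing over 4, 4, 4, 0, 9, Delta chooses A4. Subgame-perfect outcome: (A4, Zero) with payoffs (9, 9).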